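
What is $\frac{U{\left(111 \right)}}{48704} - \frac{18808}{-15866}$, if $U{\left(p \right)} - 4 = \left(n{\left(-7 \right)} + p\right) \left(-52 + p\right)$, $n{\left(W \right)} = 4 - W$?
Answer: $\frac{257572941}{193184416} \approx 1.3333$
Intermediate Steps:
$U{\left(p \right)} = 4 + \left(-52 + p\right) \left(11 + p\right)$ ($U{\left(p \right)} = 4 + \left(\left(4 - -7\right) + p\right) \left(-52 + p\right) = 4 + \left(\left(4 + 7\right) + p\right) \left(-52 + p\right) = 4 + \left(11 + p\right) \left(-52 + p\right) = 4 + \left(-52 + p\right) \left(11 + p\right)$)
$\frac{U{\left(111 \right)}}{48704} - \frac{18808}{-15866} = \frac{-568 + 111^{2} - 4551}{48704} - \frac{18808}{-15866} = \left(-568 + 12321 - 4551\right) \frac{1}{48704} - - \frac{9404}{7933} = 7202 \cdot \frac{1}{48704} + \frac{9404}{7933} = \frac{3601}{24352} + \frac{9404}{7933} = \frac{257572941}{193184416}$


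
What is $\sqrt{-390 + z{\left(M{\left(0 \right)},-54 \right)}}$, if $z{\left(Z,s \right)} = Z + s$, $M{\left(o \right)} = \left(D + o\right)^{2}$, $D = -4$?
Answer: $2 i \sqrt{107} \approx 20.688 i$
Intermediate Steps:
$M{\left(o \right)} = \left(-4 + o\right)^{2}$
$\sqrt{-390 + z{\left(M{\left(0 \right)},-54 \right)}} = \sqrt{-390 - \left(54 - \left(-4 + 0\right)^{2}\right)} = \sqrt{-390 - \left(54 - \left(-4\right)^{2}\right)} = \sqrt{-390 + \left(16 - 54\right)} = \sqrt{-390 - 38} = \sqrt{-428} = 2 i \sqrt{107}$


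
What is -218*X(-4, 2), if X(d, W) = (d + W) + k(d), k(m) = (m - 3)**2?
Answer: -10246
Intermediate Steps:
k(m) = (-3 + m)**2
X(d, W) = W + d + (-3 + d)**2 (X(d, W) = (d + W) + (-3 + d)**2 = (W + d) + (-3 + d)**2 = W + d + (-3 + d)**2)
-218*X(-4, 2) = -218*(2 - 4 + (-3 - 4)**2) = -218*(2 - 4 + (-7)**2) = -218*(2 - 4 + 49) = -218*47 = -10246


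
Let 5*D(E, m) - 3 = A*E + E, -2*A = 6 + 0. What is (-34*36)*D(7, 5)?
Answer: 13464/5 ≈ 2692.8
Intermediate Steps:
A = -3 (A = -(6 + 0)/2 = -½*6 = -3)
D(E, m) = ⅗ - 2*E/5 (D(E, m) = ⅗ + (-3*E + E)/5 = ⅗ + (-2*E)/5 = ⅗ - 2*E/5)
(-34*36)*D(7, 5) = (-34*36)*(⅗ - ⅖*7) = -1224*(⅗ - 14/5) = -1224*(-11/5) = 13464/5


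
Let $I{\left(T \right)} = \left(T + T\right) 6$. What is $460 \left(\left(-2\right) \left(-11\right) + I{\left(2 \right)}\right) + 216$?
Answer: $21376$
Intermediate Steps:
$I{\left(T \right)} = 12 T$ ($I{\left(T \right)} = 2 T 6 = 12 T$)
$460 \left(\left(-2\right) \left(-11\right) + I{\left(2 \right)}\right) + 216 = 460 \left(\left(-2\right) \left(-11\right) + 12 \cdot 2\right) + 216 = 460 \left(22 + 24\right) + 216 = 460 \cdot 46 + 216 = 21160 + 216 = 21376$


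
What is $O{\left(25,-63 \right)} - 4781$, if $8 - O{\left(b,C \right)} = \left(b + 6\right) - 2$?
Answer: $-4802$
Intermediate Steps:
$O{\left(b,C \right)} = 4 - b$ ($O{\left(b,C \right)} = 8 - \left(\left(b + 6\right) - 2\right) = 8 - \left(\left(6 + b\right) - 2\right) = 8 - \left(4 + b\right) = 4 - b$)
$O{\left(25,-63 \right)} - 4781 = \left(4 - 25\right) - 4781 = -21 - 4781 = -4802$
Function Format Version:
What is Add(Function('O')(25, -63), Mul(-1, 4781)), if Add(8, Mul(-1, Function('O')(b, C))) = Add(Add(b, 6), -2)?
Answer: -4802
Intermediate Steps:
Function('O')(b, C) = Add(4, Mul(-1, b)) (Function('O')(b, C) = Add(8, Mul(-1, Add(Add(b, 6), -2))) = Add(8, Mul(-1, Add(Add(6, b), -2))) = Add(8, Mul(-1, Add(4, b))) = Add(8, Add(-4, Mul(-1, b))) = Add(4, Mul(-1, b)))
Add(Function('O')(25, -63), Mul(-1, 4781)) = Add(Add(4, Mul(-1, 25)), Mul(-1, 4781)) = Add(Add(4, -25), -4781) = Add(-21, -4781) = -4802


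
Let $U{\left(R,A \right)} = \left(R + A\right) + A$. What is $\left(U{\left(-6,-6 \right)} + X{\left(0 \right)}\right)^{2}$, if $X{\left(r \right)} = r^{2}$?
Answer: $324$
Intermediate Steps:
$U{\left(R,A \right)} = R + 2 A$ ($U{\left(R,A \right)} = \left(A + R\right) + A = R + 2 A$)
$\left(U{\left(-6,-6 \right)} + X{\left(0 \right)}\right)^{2} = \left(\left(-6 + 2 \left(-6\right)\right) + 0^{2}\right)^{2} = \left(\left(-6 - 12\right) + 0\right)^{2} = \left(-18 + 0\right)^{2} = \left(-18\right)^{2} = 324$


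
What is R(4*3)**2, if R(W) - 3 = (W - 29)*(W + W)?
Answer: 164025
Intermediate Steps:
R(W) = 3 + 2*W*(-29 + W) (R(W) = 3 + (W - 29)*(W + W) = 3 + (-29 + W)*(2*W) = 3 + 2*W*(-29 + W))
R(4*3)**2 = (3 - 232*3 + 2*(4*3)**2)**2 = (3 - 58*12 + 2*12**2)**2 = (3 - 696 + 2*144)**2 = (3 - 696 + 288)**2 = (-405)**2 = 164025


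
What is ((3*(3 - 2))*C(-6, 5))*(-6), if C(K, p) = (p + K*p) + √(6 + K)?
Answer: 450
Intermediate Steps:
C(K, p) = p + √(6 + K) + K*p
((3*(3 - 2))*C(-6, 5))*(-6) = ((3*(3 - 2))*(5 + √(6 - 6) - 6*5))*(-6) = ((3*1)*(5 + √0 - 30))*(-6) = (3*(5 + 0 - 30))*(-6) = (3*(-25))*(-6) = -75*(-6) = 450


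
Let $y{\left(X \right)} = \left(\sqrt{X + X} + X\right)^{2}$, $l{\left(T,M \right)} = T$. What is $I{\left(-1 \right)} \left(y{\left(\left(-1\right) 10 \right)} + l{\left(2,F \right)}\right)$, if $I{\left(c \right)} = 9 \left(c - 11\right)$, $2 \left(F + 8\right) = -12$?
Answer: $-8856 + 4320 i \sqrt{5} \approx -8856.0 + 9659.8 i$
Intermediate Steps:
$F = -14$ ($F = -8 + \frac{1}{2} \left(-12\right) = -8 - 6 = -14$)
$I{\left(c \right)} = -99 + 9 c$ ($I{\left(c \right)} = 9 \left(-11 + c\right) = -99 + 9 c$)
$y{\left(X \right)} = \left(X + \sqrt{2} \sqrt{X}\right)^{2}$ ($y{\left(X \right)} = \left(\sqrt{2 X} + X\right)^{2} = \left(\sqrt{2} \sqrt{X} + X\right)^{2} = \left(X + \sqrt{2} \sqrt{X}\right)^{2}$)
$I{\left(-1 \right)} \left(y{\left(\left(-1\right) 10 \right)} + l{\left(2,F \right)}\right) = \left(-99 + 9 \left(-1\right)\right) \left(\left(\left(-1\right) 10 + \sqrt{2} \sqrt{\left(-1\right) 10}\right)^{2} + 2\right) = \left(-99 - 9\right) \left(\left(-10 + \sqrt{2} \sqrt{-10}\right)^{2} + 2\right) = - 108 \left(\left(-10 + \sqrt{2} i \sqrt{10}\right)^{2} + 2\right) = - 108 \left(\left(-10 + 2 i \sqrt{5}\right)^{2} + 2\right) = - 108 \left(2 + \left(-10 + 2 i \sqrt{5}\right)^{2}\right) = -216 - 108 \left(-10 + 2 i \sqrt{5}\right)^{2}$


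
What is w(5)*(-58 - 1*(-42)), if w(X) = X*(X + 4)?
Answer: -720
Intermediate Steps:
w(X) = X*(4 + X)
w(5)*(-58 - 1*(-42)) = (5*(4 + 5))*(-58 - 1*(-42)) = (5*9)*(-58 + 42) = 45*(-16) = -720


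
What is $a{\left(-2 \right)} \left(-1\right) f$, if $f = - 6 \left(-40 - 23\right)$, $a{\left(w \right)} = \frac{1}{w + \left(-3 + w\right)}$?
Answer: $54$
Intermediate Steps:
$a{\left(w \right)} = \frac{1}{-3 + 2 w}$
$f = 378$ ($f = \left(-6\right) \left(-63\right) = 378$)
$a{\left(-2 \right)} \left(-1\right) f = \frac{1}{-3 + 2 \left(-2\right)} \left(-1\right) 378 = \frac{1}{-3 - 4} \left(-1\right) 378 = \frac{1}{-7} \left(-1\right) 378 = \left(- \frac{1}{7}\right) \left(-1\right) 378 = \frac{1}{7} \cdot 378 = 54$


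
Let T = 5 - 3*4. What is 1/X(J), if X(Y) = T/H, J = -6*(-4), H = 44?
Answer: -44/7 ≈ -6.2857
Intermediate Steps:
T = -7 (T = 5 - 12 = -7)
J = 24
X(Y) = -7/44
1/X(J) = 1/(-7/44) = -44/7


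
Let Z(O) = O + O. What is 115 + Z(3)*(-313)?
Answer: -1763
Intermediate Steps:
Z(O) = 2*O
115 + Z(3)*(-313) = 115 + (2*3)*(-313) = 115 + 6*(-313) = 115 - 1878 = -1763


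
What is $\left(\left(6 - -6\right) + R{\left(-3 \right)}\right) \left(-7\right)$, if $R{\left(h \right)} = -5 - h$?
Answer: $-70$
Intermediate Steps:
$\left(\left(6 - -6\right) + R{\left(-3 \right)}\right) \left(-7\right) = \left(\left(6 - -6\right) - 2\right) \left(-7\right) = \left(\left(6 + 6\right) + \left(-5 + 3\right)\right) \left(-7\right) = \left(12 - 2\right) \left(-7\right) = 10 \left(-7\right) = -70$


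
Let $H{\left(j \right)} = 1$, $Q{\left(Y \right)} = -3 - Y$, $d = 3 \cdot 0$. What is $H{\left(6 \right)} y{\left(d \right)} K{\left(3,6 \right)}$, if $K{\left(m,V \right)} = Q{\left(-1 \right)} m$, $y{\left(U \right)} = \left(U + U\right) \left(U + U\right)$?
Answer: $0$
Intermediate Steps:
$d = 0$
$y{\left(U \right)} = 4 U^{2}$ ($y{\left(U \right)} = 2 U 2 U = 4 U^{2}$)
$K{\left(m,V \right)} = - 2 m$ ($K{\left(m,V \right)} = \left(-3 - -1\right) m = \left(-3 + 1\right) m = - 2 m$)
$H{\left(6 \right)} y{\left(d \right)} K{\left(3,6 \right)} = 1 \cdot 4 \cdot 0^{2} \left(\left(-2\right) 3\right) = 1 \cdot 4 \cdot 0 \left(-6\right) = 1 \cdot 0 \left(-6\right) = 0 \left(-6\right) = 0$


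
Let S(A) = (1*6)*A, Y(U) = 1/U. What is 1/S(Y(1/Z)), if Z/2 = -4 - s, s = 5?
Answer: -1/108 ≈ -0.0092593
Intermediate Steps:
Z = -18 (Z = 2*(-4 - 1*5) = 2*(-4 - 5) = 2*(-9) = -18)
S(A) = 6*A
1/S(Y(1/Z)) = 1/(6/(1/(-18))) = 1/(6/(-1/18)) = 1/(6*(-18)) = 1/(-108) = -1/108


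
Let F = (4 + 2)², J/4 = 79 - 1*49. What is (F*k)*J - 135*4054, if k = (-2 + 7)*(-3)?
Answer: -612090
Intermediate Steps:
k = -15 (k = 5*(-3) = -15)
J = 120 (J = 4*(79 - 1*49) = 4*(79 - 49) = 4*30 = 120)
F = 36 (F = 6² = 36)
(F*k)*J - 135*4054 = (36*(-15))*120 - 135*4054 = -540*120 - 1*547290 = -64800 - 547290 = -612090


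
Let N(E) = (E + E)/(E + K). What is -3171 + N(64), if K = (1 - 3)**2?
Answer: -53875/17 ≈ -3169.1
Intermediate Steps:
K = 4 (K = (-2)**2 = 4)
N(E) = 2*E/(4 + E) (N(E) = (E + E)/(E + 4) = (2*E)/(4 + E) = 2*E/(4 + E))
-3171 + N(64) = -3171 + 2*64/(4 + 64) = -3171 + 2*64/68 = -3171 + 2*64*(1/68) = -3171 + 32/17 = -53875/17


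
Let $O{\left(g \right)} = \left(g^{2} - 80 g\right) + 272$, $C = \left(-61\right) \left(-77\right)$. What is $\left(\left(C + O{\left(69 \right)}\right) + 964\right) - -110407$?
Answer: $115581$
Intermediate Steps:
$C = 4697$
$O{\left(g \right)} = 272 + g^{2} - 80 g$
$\left(\left(C + O{\left(69 \right)}\right) + 964\right) - -110407 = \left(\left(4697 + \left(272 + 69^{2} - 5520\right)\right) + 964\right) - -110407 = \left(\left(4697 + \left(272 + 4761 - 5520\right)\right) + 964\right) + 110407 = \left(\left(4697 - 487\right) + 964\right) + 110407 = \left(4210 + 964\right) + 110407 = 5174 + 110407 = 115581$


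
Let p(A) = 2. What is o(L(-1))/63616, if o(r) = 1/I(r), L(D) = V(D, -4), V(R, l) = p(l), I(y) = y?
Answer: 1/127232 ≈ 7.8597e-6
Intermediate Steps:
V(R, l) = 2
L(D) = 2
o(r) = 1/r
o(L(-1))/63616 = 1/(2*63616) = (½)*(1/63616) = 1/127232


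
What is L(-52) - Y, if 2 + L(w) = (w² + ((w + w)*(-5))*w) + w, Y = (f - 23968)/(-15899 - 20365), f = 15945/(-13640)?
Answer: -2412923990773/98928192 ≈ -24391.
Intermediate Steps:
f = -3189/2728 (f = 15945*(-1/13640) = -3189/2728 ≈ -1.1690)
Y = 65387893/98928192 (Y = (-3189/2728 - 23968)/(-15899 - 20365) = -65387893/2728/(-36264) = -65387893/2728*(-1/36264) = 65387893/98928192 ≈ 0.66096)
L(w) = -2 + w - 9*w² (L(w) = -2 + ((w² + ((w + w)*(-5))*w) + w) = -2 + ((w² + ((2*w)*(-5))*w) + w) = -2 + ((w² + (-10*w)*w) + w) = -2 + ((w² - 10*w²) + w) = -2 + (-9*w² + w) = -2 + (w - 9*w²) = -2 + w - 9*w²)
L(-52) - Y = (-2 - 52 - 9*(-52)²) - 1*65387893/98928192 = (-2 - 52 - 9*2704) - 65387893/98928192 = (-2 - 52 - 24336) - 65387893/98928192 = -24390 - 65387893/98928192 = -2412923990773/98928192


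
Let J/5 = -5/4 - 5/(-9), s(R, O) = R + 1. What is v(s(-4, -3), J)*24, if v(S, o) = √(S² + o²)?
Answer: 2*√27289/3 ≈ 110.13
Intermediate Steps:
s(R, O) = 1 + R
J = -125/36 (J = 5*(-5/4 - 5/(-9)) = 5*(-5*¼ - 5*(-⅑)) = 5*(-5/4 + 5/9) = 5*(-25/36) = -125/36 ≈ -3.4722)
v(s(-4, -3), J)*24 = √((1 - 4)² + (-125/36)²)*24 = √((-3)² + 15625/1296)*24 = √(9 + 15625/1296)*24 = √(27289/1296)*24 = (√27289/36)*24 = 2*√27289/3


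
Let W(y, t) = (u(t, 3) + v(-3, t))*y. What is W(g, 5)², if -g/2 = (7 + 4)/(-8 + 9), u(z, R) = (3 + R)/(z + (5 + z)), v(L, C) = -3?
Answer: 81796/25 ≈ 3271.8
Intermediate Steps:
u(z, R) = (3 + R)/(5 + 2*z)
g = -22 (g = -2*(7 + 4)/(-8 + 9) = -22/1 = -22 ≈ -22.000)
W(y, t) = y*(-3 + 6/(5 + 2*t)) (W(y, t) = ((3 + 3)/(5 + 2*t) - 3)*y = (6/(5 + 2*t) - 3)*y = (-3 + 6/(5 + 2*t))*y = y*(-3 + 6/(5 + 2*t)))
W(g, 5)² = (-3*(-22)*(3 + 2*5)/(5 + 2*5))² = (-3*(-22)*(3 + 10)/(5 + 10))² = (-3*(-22)*13/15)² = (-3*(-22)*1/15*13)² = (286/5)² = 81796/25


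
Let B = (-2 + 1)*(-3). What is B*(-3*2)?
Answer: -18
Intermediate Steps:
B = 3 (B = -1*(-3) = 3)
B*(-3*2) = 3*(-3*2) = 3*(-6) = -18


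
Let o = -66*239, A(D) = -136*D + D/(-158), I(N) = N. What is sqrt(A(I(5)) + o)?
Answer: I*sqrt(410758446)/158 ≈ 128.27*I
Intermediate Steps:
A(D) = -21489*D/158 (A(D) = -136*D + D*(-1/158) = -136*D - D/158 = -21489*D/158)
o = -15774 (o = -1*15774 = -15774)
sqrt(A(I(5)) + o) = sqrt(-21489/158*5 - 15774) = sqrt(-107445/158 - 15774) = sqrt(-2599737/158) = I*sqrt(410758446)/158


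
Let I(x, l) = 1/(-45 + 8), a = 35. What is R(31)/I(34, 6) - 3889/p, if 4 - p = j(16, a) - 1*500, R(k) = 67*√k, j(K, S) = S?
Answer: -3889/469 - 2479*√31 ≈ -13811.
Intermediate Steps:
p = 469 (p = 4 - (35 - 1*500) = 4 - (35 - 500) = 4 - 1*(-465) = 4 + 465 = 469)
I(x, l) = -1/37 (I(x, l) = 1/(-37) = -1/37)
R(31)/I(34, 6) - 3889/p = (67*√31)/(-1/37) - 3889/469 = (67*√31)*(-37) - 3889*1/469 = -2479*√31 - 3889/469 = -3889/469 - 2479*√31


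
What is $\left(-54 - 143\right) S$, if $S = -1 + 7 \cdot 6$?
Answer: $-8077$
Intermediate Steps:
$S = 41$ ($S = -1 + 42 = 41$)
$\left(-54 - 143\right) S = \left(-54 - 143\right) 41 = \left(-197\right) 41 = -8077$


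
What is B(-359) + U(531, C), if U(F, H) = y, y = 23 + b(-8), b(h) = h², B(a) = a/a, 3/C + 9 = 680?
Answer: 88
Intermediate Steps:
C = 3/671 (C = 3/(-9 + 680) = 3/671 ≈ 0.0044709)
B(a) = 1
y = 87 (y = 23 + (-8)² = 23 + 64 = 87)
U(F, H) = 87
B(-359) + U(531, C) = 1 + 87 = 88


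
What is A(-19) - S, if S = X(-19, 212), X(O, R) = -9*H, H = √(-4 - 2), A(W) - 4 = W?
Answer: -15 + 9*I*√6 ≈ -15.0 + 22.045*I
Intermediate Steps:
A(W) = 4 + W
H = I*√6 (H = √(-6) = I*√6 ≈ 2.4495*I)
X(O, R) = -9*I*√6
S = -9*I*√6 ≈ -22.045*I
A(-19) - S = (4 - 19) - (-9)*I*√6 = -15 + 9*I*√6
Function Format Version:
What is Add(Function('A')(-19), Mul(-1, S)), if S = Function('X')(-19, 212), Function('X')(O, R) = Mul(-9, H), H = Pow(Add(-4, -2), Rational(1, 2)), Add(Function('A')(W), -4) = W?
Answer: Add(-15, Mul(9, I, Pow(6, Rational(1, 2)))) ≈ Add(-15.000, Mul(22.045, I))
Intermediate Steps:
Function('A')(W) = Add(4, W)
H = Mul(I, Pow(6, Rational(1, 2))) (H = Pow(-6, Rational(1, 2)) = Mul(I, Pow(6, Rational(1, 2))) ≈ Mul(2.4495, I))
Function('X')(O, R) = Mul(-9, I, Pow(6, Rational(1, 2))) (Function('X')(O, R) = Mul(-9, Mul(I, Pow(6, Rational(1, 2)))) = Mul(-9, I, Pow(6, Rational(1, 2))))
S = Mul(-9, I, Pow(6, Rational(1, 2))) ≈ Mul(-22.045, I)
Add(Function('A')(-19), Mul(-1, S)) = Add(Add(4, -19), Mul(-1, Mul(-9, I, Pow(6, Rational(1, 2))))) = Add(-15, Mul(9, I, Pow(6, Rational(1, 2))))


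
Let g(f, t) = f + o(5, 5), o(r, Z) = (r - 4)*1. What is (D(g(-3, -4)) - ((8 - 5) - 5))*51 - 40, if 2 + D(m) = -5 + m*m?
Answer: -91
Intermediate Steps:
o(r, Z) = -4 + r (o(r, Z) = (-4 + r)*1 = -4 + r)
g(f, t) = 1 + f (g(f, t) = f + (-4 + 5) = f + 1 = 1 + f)
D(m) = -7 + m**2 (D(m) = -2 + (-5 + m*m) = -2 + (-5 + m**2) = -7 + m**2)
(D(g(-3, -4)) - ((8 - 5) - 5))*51 - 40 = ((-7 + (1 - 3)**2) - ((8 - 5) - 5))*51 - 40 = ((-7 + (-2)**2) - (3 - 5))*51 - 40 = ((-7 + 4) - 1*(-2))*51 - 40 = (-3 + 2)*51 - 40 = -1*51 - 40 = -51 - 40 = -91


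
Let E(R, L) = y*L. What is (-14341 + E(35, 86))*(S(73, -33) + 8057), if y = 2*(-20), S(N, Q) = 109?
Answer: -145199646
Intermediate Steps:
y = -40
E(R, L) = -40*L
(-14341 + E(35, 86))*(S(73, -33) + 8057) = (-14341 - 40*86)*(109 + 8057) = (-14341 - 3440)*8166 = -17781*8166 = -145199646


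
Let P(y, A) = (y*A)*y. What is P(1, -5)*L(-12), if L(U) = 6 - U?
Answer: -90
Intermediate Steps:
P(y, A) = A*y² (P(y, A) = (A*y)*y = A*y²)
P(1, -5)*L(-12) = (-5*1²)*(6 - 1*(-12)) = (-5*1)*(6 + 12) = -5*18 = -90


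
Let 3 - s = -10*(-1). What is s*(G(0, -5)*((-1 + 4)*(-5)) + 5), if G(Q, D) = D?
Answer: -560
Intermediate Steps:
s = -7 (s = 3 - (-10)*(-1) = 3 - 1*10 = 3 - 10 = -7)
s*(G(0, -5)*((-1 + 4)*(-5)) + 5) = -7*(-5*(-1 + 4)*(-5) + 5) = -7*(-15*(-5) + 5) = -7*(-5*(-15) + 5) = -7*(75 + 5) = -7*80 = -560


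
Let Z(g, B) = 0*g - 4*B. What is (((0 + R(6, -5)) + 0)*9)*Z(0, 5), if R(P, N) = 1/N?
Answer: 36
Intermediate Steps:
Z(g, B) = -4*B (Z(g, B) = 0 - 4*B = -4*B)
(((0 + R(6, -5)) + 0)*9)*Z(0, 5) = (((0 + 1/(-5)) + 0)*9)*(-4*5) = (((0 - ⅕) + 0)*9)*(-20) = ((-⅕ + 0)*9)*(-20) = -⅕*9*(-20) = -9/5*(-20) = 36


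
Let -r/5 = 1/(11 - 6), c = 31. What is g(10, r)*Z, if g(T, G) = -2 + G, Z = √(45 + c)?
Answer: -6*√19 ≈ -26.153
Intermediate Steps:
r = -1 (r = -5/(11 - 6) = -5/5 = -5*⅕ = -1)
Z = 2*√19 (Z = √(45 + 31) = √76 = 2*√19 ≈ 8.7178)
g(10, r)*Z = (-2 - 1)*(2*√19) = -6*√19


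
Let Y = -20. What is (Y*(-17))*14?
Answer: 4760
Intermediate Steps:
(Y*(-17))*14 = -20*(-17)*14 = 340*14 = 4760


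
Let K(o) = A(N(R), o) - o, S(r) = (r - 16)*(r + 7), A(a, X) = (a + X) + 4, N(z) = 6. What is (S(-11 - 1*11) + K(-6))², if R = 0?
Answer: 336400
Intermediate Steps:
A(a, X) = 4 + X + a (A(a, X) = (X + a) + 4 = 4 + X + a)
S(r) = (-16 + r)*(7 + r)
K(o) = 10 (K(o) = (4 + o + 6) - o = (10 + o) - o = 10)
(S(-11 - 1*11) + K(-6))² = ((-112 + (-11 - 1*11)² - 9*(-11 - 1*11)) + 10)² = ((-112 + (-11 - 11)² - 9*(-11 - 11)) + 10)² = ((-112 + (-22)² - 9*(-22)) + 10)² = ((-112 + 484 + 198) + 10)² = (570 + 10)² = 580² = 336400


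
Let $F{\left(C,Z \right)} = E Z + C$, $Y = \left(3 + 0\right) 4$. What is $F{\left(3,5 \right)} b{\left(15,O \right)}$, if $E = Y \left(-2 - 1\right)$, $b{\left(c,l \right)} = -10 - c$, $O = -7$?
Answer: $4425$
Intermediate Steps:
$Y = 12$ ($Y = 3 \cdot 4 = 12$)
$E = -36$ ($E = 12 \left(-2 - 1\right) = 12 \left(-3\right) = -36$)
$F{\left(C,Z \right)} = C - 36 Z$ ($F{\left(C,Z \right)} = - 36 Z + C = C - 36 Z$)
$F{\left(3,5 \right)} b{\left(15,O \right)} = \left(3 - 180\right) \left(-10 - 15\right) = \left(-177\right) \left(-25\right) = 4425$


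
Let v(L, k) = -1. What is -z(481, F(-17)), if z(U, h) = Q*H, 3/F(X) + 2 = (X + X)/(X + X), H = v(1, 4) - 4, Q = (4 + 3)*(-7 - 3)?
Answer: -350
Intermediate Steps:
Q = -70 (Q = 7*(-10) = -70)
H = -5 (H = -1 - 4 = -5)
F(X) = -3 (F(X) = 3/(-2 + (X + X)/(X + X)) = 3/(-2 + (2*X)/((2*X))) = 3/(-2 + (2*X)*(1/(2*X))) = 3/(-2 + 1) = 3/(-1) = 3*(-1) = -3)
z(U, h) = 350 (z(U, h) = -70*(-5) = 350)
-z(481, F(-17)) = -1*350 = -350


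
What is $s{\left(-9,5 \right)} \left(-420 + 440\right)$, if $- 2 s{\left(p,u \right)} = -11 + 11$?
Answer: $0$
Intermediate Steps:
$s{\left(p,u \right)} = 0$ ($s{\left(p,u \right)} = - \frac{-11 + 11}{2} = \left(- \frac{1}{2}\right) 0 = 0$)
$s{\left(-9,5 \right)} \left(-420 + 440\right) = 0 \left(-420 + 440\right) = 0 \cdot 20 = 0$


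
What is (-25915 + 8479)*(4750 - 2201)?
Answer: -44444364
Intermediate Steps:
(-25915 + 8479)*(4750 - 2201) = -17436*2549 = -44444364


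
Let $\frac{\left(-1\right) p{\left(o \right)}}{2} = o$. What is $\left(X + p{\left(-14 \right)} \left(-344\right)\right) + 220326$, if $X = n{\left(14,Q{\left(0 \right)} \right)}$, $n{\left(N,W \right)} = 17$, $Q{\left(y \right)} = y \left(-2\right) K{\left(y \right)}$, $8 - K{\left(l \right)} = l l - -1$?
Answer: $210711$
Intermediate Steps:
$p{\left(o \right)} = - 2 o$
$K{\left(l \right)} = 7 - l^{2}$ ($K{\left(l \right)} = 8 - \left(l l - -1\right) = 8 - \left(l^{2} + 1\right) = 8 - \left(1 + l^{2}\right) = 7 - l^{2}$)
$Q{\left(y \right)} = - 2 y \left(7 - y^{2}\right)$ ($Q{\left(y \right)} = y \left(-2\right) \left(7 - y^{2}\right) = - 2 y \left(7 - y^{2}\right)$)
$X = 17$
$\left(X + p{\left(-14 \right)} \left(-344\right)\right) + 220326 = \left(17 + \left(-2\right) \left(-14\right) \left(-344\right)\right) + 220326 = \left(17 + 28 \left(-344\right)\right) + 220326 = \left(17 - 9632\right) + 220326 = -9615 + 220326 = 210711$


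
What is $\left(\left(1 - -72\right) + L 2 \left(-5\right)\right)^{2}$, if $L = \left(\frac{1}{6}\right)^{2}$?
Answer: $\frac{1713481}{324} \approx 5288.5$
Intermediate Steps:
$L = \frac{1}{36}$ ($L = \left(\frac{1}{6}\right)^{2} = \frac{1}{36} \approx 0.027778$)
$\left(\left(1 - -72\right) + L 2 \left(-5\right)\right)^{2} = \left(\left(1 - -72\right) + \frac{1}{36} \cdot 2 \left(-5\right)\right)^{2} = \left(\left(1 + 72\right) + \frac{1}{18} \left(-5\right)\right)^{2} = \left(73 - \frac{5}{18}\right)^{2} = \left(\frac{1309}{18}\right)^{2} = \frac{1713481}{324}$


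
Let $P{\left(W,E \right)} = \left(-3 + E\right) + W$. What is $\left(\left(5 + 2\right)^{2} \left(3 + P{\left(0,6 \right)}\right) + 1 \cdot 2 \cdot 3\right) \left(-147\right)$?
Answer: $-44100$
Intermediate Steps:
$P{\left(W,E \right)} = -3 + E + W$
$\left(\left(5 + 2\right)^{2} \left(3 + P{\left(0,6 \right)}\right) + 1 \cdot 2 \cdot 3\right) \left(-147\right) = \left(\left(5 + 2\right)^{2} \left(3 + \left(-3 + 6 + 0\right)\right) + 1 \cdot 2 \cdot 3\right) \left(-147\right) = \left(7^{2} \left(3 + 3\right) + 2 \cdot 3\right) \left(-147\right) = \left(49 \cdot 6 + 6\right) \left(-147\right) = \left(294 + 6\right) \left(-147\right) = 300 \left(-147\right) = -44100$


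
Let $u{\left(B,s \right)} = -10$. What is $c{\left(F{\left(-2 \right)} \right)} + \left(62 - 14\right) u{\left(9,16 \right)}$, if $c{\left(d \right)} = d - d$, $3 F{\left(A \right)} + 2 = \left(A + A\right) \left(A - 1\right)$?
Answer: $-480$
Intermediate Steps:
$F{\left(A \right)} = - \frac{2}{3} + \frac{2 A \left(-1 + A\right)}{3}$ ($F{\left(A \right)} = - \frac{2}{3} + \frac{\left(A + A\right) \left(A - 1\right)}{3} = - \frac{2}{3} + \frac{2 A \left(-1 + A\right)}{3}$)
$c{\left(d \right)} = 0$
$c{\left(F{\left(-2 \right)} \right)} + \left(62 - 14\right) u{\left(9,16 \right)} = 0 + \left(62 - 14\right) \left(-10\right) = 0 + 48 \left(-10\right) = 0 - 480 = -480$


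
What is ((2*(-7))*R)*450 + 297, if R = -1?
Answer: 6597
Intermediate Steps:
((2*(-7))*R)*450 + 297 = ((2*(-7))*(-1))*450 + 297 = -14*(-1)*450 + 297 = 14*450 + 297 = 6300 + 297 = 6597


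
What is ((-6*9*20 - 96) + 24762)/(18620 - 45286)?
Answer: -11793/13333 ≈ -0.88450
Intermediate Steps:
((-6*9*20 - 96) + 24762)/(18620 - 45286) = ((-54*20 - 96) + 24762)/(-26666) = ((-1080 - 96) + 24762)*(-1/26666) = (-1176 + 24762)*(-1/26666) = 23586*(-1/26666) = -11793/13333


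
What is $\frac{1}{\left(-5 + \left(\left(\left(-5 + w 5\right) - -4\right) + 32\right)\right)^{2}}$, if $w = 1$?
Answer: $\frac{1}{961} \approx 0.0010406$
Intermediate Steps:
$\frac{1}{\left(-5 + \left(\left(\left(-5 + w 5\right) - -4\right) + 32\right)\right)^{2}} = \frac{1}{\left(-5 + \left(\left(\left(-5 + 1 \cdot 5\right) - -4\right) + 32\right)\right)^{2}} = \frac{1}{\left(-5 + \left(\left(\left(-5 + 5\right) + \left(-3 + 7\right)\right) + 32\right)\right)^{2}} = \frac{1}{\left(-5 + \left(\left(0 + 4\right) + 32\right)\right)^{2}} = \frac{1}{\left(-5 + \left(4 + 32\right)\right)^{2}} = \frac{1}{\left(-5 + 36\right)^{2}} = \frac{1}{31^{2}} = \frac{1}{961}$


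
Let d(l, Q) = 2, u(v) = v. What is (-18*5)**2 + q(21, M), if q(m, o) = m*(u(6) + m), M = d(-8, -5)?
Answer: 8667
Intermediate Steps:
M = 2
q(m, o) = m*(6 + m)
(-18*5)**2 + q(21, M) = (-18*5)**2 + 21*(6 + 21) = (-90)**2 + 21*27 = 8100 + 567 = 8667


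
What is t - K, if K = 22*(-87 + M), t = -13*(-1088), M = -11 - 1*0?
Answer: 16300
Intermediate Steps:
M = -11 (M = -11 + 0 = -11)
t = 14144
K = -2156 (K = 22*(-87 - 11) = 22*(-98) = -2156)
t - K = 14144 - 1*(-2156) = 14144 + 2156 = 16300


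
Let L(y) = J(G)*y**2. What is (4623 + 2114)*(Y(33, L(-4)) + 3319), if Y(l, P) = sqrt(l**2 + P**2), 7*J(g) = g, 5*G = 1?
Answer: 22360103 + 6737*sqrt(1334281)/35 ≈ 2.2582e+7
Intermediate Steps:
G = 1/5 (G = (1/5)*1 = 1/5 ≈ 0.20000)
J(g) = g/7
L(y) = y**2/35 (L(y) = ((1/7)*(1/5))*y**2 = y**2/35)
Y(l, P) = sqrt(P**2 + l**2)
(4623 + 2114)*(Y(33, L(-4)) + 3319) = (4623 + 2114)*(sqrt(((1/35)*(-4)**2)**2 + 33**2) + 3319) = 6737*(sqrt(((1/35)*16)**2 + 1089) + 3319) = 6737*(sqrt((16/35)**2 + 1089) + 3319) = 6737*(sqrt(256/1225 + 1089) + 3319) = 6737*(sqrt(1334281/1225) + 3319) = 6737*(sqrt(1334281)/35 + 3319) = 6737*(3319 + sqrt(1334281)/35) = 22360103 + 6737*sqrt(1334281)/35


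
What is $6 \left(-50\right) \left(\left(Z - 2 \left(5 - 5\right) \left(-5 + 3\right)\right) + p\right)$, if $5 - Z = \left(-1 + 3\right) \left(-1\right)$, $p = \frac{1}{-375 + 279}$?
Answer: $- \frac{16775}{8} \approx -2096.9$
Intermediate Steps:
$p = - \frac{1}{96}$ ($p = \frac{1}{-96} = - \frac{1}{96} \approx -0.010417$)
$Z = 7$ ($Z = 5 - \left(-1 + 3\right) \left(-1\right) = 5 - 2 \left(-1\right) = 5 - -2 = 5 + 2 = 7$)
$6 \left(-50\right) \left(\left(Z - 2 \left(5 - 5\right) \left(-5 + 3\right)\right) + p\right) = 6 \left(-50\right) \left(\left(7 - 2 \left(5 - 5\right) \left(-5 + 3\right)\right) - \frac{1}{96}\right) = - 300 \left(\left(7 - 2 \cdot 0 \left(-2\right)\right) - \frac{1}{96}\right) = - 300 \left(\left(7 - 0\right) - \frac{1}{96}\right) = - 300 \left(\left(7 + 0\right) - \frac{1}{96}\right) = - 300 \left(7 - \frac{1}{96}\right) = \left(-300\right) \frac{671}{96} = - \frac{16775}{8}$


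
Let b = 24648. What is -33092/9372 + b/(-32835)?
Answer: -9981643/2331285 ≈ -4.2816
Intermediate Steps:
-33092/9372 + b/(-32835) = -33092/9372 + 24648/(-32835) = -33092*1/9372 + 24648*(-1/32835) = -8273/2343 - 8216/10945 = -9981643/2331285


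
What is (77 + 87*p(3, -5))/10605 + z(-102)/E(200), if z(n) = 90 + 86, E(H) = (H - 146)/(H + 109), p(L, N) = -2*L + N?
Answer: 6407720/6363 ≈ 1007.0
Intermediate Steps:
p(L, N) = N - 2*L
E(H) = (-146 + H)/(109 + H)
z(n) = 176
(77 + 87*p(3, -5))/10605 + z(-102)/E(200) = (77 + 87*(-5 - 2*3))/10605 + 176/(((-146 + 200)/(109 + 200))) = (77 + 87*(-5 - 6))*(1/10605) + 176/((54/309)) = (77 + 87*(-11))*(1/10605) + 176/(((1/309)*54)) = (77 - 957)*(1/10605) + 176/(18/103) = -880*1/10605 + 176*(103/18) = -176/2121 + 9064/9 = 6407720/6363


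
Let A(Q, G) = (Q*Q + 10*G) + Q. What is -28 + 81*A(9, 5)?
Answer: 11312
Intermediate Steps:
A(Q, G) = Q + Q² + 10*G (A(Q, G) = (Q² + 10*G) + Q = Q + Q² + 10*G)
-28 + 81*A(9, 5) = -28 + 81*(9 + 9² + 10*5) = -28 + 81*(9 + 81 + 50) = -28 + 81*140 = -28 + 11340 = 11312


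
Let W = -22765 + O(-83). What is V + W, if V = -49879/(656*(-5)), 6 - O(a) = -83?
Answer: -74327401/3280 ≈ -22661.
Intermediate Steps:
O(a) = 89 (O(a) = 6 - 1*(-83) = 6 + 83 = 89)
W = -22676 (W = -22765 + 89 = -22676)
V = 49879/3280 (V = -49879/(-3280) = -49879*(-1/3280) = 49879/3280 ≈ 15.207)
V + W = 49879/3280 - 22676 = -74327401/3280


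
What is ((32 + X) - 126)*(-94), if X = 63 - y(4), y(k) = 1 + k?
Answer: 3384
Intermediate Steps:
X = 58 (X = 63 - (1 + 4) = 63 - 1*5 = 63 - 5 = 58)
((32 + X) - 126)*(-94) = ((32 + 58) - 126)*(-94) = (90 - 126)*(-94) = -36*(-94) = 3384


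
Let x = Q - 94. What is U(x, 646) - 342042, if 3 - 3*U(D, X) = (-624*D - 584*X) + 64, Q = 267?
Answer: -540971/3 ≈ -1.8032e+5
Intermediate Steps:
x = 173 (x = 267 - 94 = 173)
U(D, X) = -61/3 + 208*D + 584*X/3 (U(D, X) = 1 - ((-624*D - 584*X) + 64)/3 = 1 - (64 - 624*D - 584*X)/3 = 1 + (-64/3 + 208*D + 584*X/3) = -61/3 + 208*D + 584*X/3)
U(x, 646) - 342042 = (-61/3 + 208*173 + (584/3)*646) - 342042 = (-61/3 + 35984 + 377264/3) - 342042 = 485155/3 - 342042 = -540971/3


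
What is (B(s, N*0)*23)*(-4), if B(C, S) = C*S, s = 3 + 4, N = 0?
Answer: 0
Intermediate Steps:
s = 7
(B(s, N*0)*23)*(-4) = ((7*(0*0))*23)*(-4) = ((7*0)*23)*(-4) = (0*23)*(-4) = 0*(-4) = 0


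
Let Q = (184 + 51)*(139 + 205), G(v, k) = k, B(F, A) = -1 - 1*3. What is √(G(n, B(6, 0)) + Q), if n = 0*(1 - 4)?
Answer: 2*√20209 ≈ 284.32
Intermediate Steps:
B(F, A) = -4 (B(F, A) = -1 - 3 = -4)
n = 0 (n = 0*(-3) = 0)
Q = 80840 (Q = 235*344 = 80840)
√(G(n, B(6, 0)) + Q) = √(-4 + 80840) = √80836 = 2*√20209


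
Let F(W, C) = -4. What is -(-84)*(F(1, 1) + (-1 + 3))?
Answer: -168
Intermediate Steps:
-(-84)*(F(1, 1) + (-1 + 3)) = -(-84)*(-4 + (-1 + 3)) = -(-84)*(-4 + 2) = -(-84)*(-2) = -21*8 = -168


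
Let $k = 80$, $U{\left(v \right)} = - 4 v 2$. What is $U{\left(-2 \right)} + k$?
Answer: $96$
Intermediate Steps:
$U{\left(v \right)} = - 8 v$
$U{\left(-2 \right)} + k = \left(-8\right) \left(-2\right) + 80 = 16 + 80 = 96$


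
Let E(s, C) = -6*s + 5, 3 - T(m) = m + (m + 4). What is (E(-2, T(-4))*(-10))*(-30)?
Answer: 5100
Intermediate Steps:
T(m) = -1 - 2*m (T(m) = 3 - (m + (m + 4)) = 3 - (m + (4 + m)) = 3 - (4 + 2*m) = 3 + (-4 - 2*m) = -1 - 2*m)
E(s, C) = 5 - 6*s
(E(-2, T(-4))*(-10))*(-30) = ((5 - 6*(-2))*(-10))*(-30) = ((5 + 12)*(-10))*(-30) = (17*(-10))*(-30) = -170*(-30) = 5100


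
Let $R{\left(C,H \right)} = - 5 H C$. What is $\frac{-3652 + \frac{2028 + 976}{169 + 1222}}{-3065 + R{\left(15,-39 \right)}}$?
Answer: $\frac{1269232}{48685} \approx 26.07$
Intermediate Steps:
$R{\left(C,H \right)} = - 5 C H$
$\frac{-3652 + \frac{2028 + 976}{169 + 1222}}{-3065 + R{\left(15,-39 \right)}} = \frac{-3652 + \frac{2028 + 976}{169 + 1222}}{-3065 - 75 \left(-39\right)} = \frac{-3652 + \frac{3004}{1391}}{-3065 + 2925} = \frac{-3652 + 3004 \cdot \frac{1}{1391}}{-140} = \left(-3652 + \frac{3004}{1391}\right) \left(- \frac{1}{140}\right) = \left(- \frac{5076928}{1391}\right) \left(- \frac{1}{140}\right) = \frac{1269232}{48685}$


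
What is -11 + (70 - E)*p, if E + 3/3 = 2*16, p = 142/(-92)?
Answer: -3275/46 ≈ -71.196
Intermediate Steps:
p = -71/46 (p = 142*(-1/92) = -71/46 ≈ -1.5435)
E = 31 (E = -1 + 2*16 = -1 + 32 = 31)
-11 + (70 - E)*p = -11 + (70 - 1*31)*(-71/46) = -11 + (70 - 31)*(-71/46) = -11 + 39*(-71/46) = -11 - 2769/46 = -3275/46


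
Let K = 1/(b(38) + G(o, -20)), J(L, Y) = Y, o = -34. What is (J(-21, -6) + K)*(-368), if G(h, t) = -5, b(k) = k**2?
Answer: 3176944/1439 ≈ 2207.7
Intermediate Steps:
K = 1/1439 (K = 1/(38**2 - 5) = 1/(1444 - 5) = 1/1439 ≈ 0.00069493)
(J(-21, -6) + K)*(-368) = (-6 + 1/1439)*(-368) = -8633/1439*(-368) = 3176944/1439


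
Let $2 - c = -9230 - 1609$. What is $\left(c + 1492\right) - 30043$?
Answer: $-17710$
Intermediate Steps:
$c = 10841$ ($c = 2 - \left(-9230 - 1609\right) = 2 - -10839 = 2 + 10839 = 10841$)
$\left(c + 1492\right) - 30043 = \left(10841 + 1492\right) - 30043 = 12333 - 30043 = -17710$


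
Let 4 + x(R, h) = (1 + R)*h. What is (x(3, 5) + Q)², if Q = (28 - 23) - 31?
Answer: 100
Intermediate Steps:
x(R, h) = -4 + h*(1 + R) (x(R, h) = -4 + (1 + R)*h = -4 + h*(1 + R))
Q = -26 (Q = 5 - 31 = -26)
(x(3, 5) + Q)² = ((-4 + 5 + 3*5) - 26)² = ((-4 + 5 + 15) - 26)² = (16 - 26)² = (-10)² = 100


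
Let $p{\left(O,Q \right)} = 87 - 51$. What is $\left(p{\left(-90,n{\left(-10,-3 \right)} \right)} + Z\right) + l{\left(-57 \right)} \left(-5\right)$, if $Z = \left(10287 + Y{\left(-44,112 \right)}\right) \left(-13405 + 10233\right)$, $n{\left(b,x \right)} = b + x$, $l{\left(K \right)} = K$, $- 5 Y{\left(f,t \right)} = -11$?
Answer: $- \frac{163185107}{5} \approx -3.2637 \cdot 10^{7}$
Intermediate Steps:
$Y{\left(f,t \right)} = \frac{11}{5}$ ($Y{\left(f,t \right)} = \left(- \frac{1}{5}\right) \left(-11\right) = \frac{11}{5}$)
$p{\left(O,Q \right)} = 36$
$Z = - \frac{163186712}{5}$ ($Z = \left(10287 + \frac{11}{5}\right) \left(-13405 + 10233\right) = \frac{51446}{5} \left(-3172\right) = - \frac{163186712}{5} \approx -3.2637 \cdot 10^{7}$)
$\left(p{\left(-90,n{\left(-10,-3 \right)} \right)} + Z\right) + l{\left(-57 \right)} \left(-5\right) = \left(36 - \frac{163186712}{5}\right) - -285 = - \frac{163186532}{5} + 285 = - \frac{163185107}{5}$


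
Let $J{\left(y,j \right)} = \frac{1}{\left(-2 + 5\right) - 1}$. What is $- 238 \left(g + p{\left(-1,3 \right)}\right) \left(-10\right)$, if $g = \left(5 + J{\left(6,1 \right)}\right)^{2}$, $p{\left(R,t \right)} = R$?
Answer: $69615$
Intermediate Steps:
$J{\left(y,j \right)} = \frac{1}{2}$ ($J{\left(y,j \right)} = \frac{1}{3 - 1} = \frac{1}{2}$)
$g = \frac{121}{4}$ ($g = \left(5 + \frac{1}{2}\right)^{2} = \left(\frac{11}{2}\right)^{2} = \frac{121}{4} \approx 30.25$)
$- 238 \left(g + p{\left(-1,3 \right)}\right) \left(-10\right) = - 238 \left(\frac{121}{4} - 1\right) \left(-10\right) = - 238 \cdot \frac{117}{4} \left(-10\right) = \left(-238\right) \left(- \frac{585}{2}\right) = 69615$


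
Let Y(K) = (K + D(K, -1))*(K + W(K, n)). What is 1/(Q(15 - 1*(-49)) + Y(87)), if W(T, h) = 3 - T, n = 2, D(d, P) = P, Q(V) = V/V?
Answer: 1/259 ≈ 0.0038610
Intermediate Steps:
Q(V) = 1
Y(K) = -3 + 3*K (Y(K) = (K - 1)*(K + (3 - K)) = (-1 + K)*3 = -3 + 3*K)
1/(Q(15 - 1*(-49)) + Y(87)) = 1/(1 + (-3 + 3*87)) = 1/(1 + (-3 + 261)) = 1/(1 + 258) = 1/259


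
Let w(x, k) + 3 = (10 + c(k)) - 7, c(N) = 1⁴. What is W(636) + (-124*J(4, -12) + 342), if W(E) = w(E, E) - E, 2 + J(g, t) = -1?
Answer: 79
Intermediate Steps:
c(N) = 1
J(g, t) = -3 (J(g, t) = -2 - 1 = -3)
w(x, k) = 1 (w(x, k) = -3 + ((10 + 1) - 7) = -3 + (11 - 7) = -3 + 4 = 1)
W(E) = 1 - E
W(636) + (-124*J(4, -12) + 342) = (1 - 1*636) + (-124*(-3) + 342) = (1 - 636) + (372 + 342) = -635 + 714 = 79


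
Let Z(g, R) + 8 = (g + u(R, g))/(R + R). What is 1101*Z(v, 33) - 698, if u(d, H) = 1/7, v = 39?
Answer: -681683/77 ≈ -8853.0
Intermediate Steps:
u(d, H) = 1/7
Z(g, R) = -8 + (1/7 + g)/(2*R) (Z(g, R) = -8 + (g + 1/7)/(R + R) = -8 + (1/7 + g)/((2*R)) = -8 + (1/7 + g)*(1/(2*R)) = -8 + (1/7 + g)/(2*R))
1101*Z(v, 33) - 698 = 1101*((1/14)*(1 - 112*33 + 7*39)/33) - 698 = 1101*((1/14)*(1/33)*(1 - 3696 + 273)) - 698 = 1101*((1/14)*(1/33)*(-3422)) - 698 = 1101*(-1711/231) - 698 = -627937/77 - 698 = -681683/77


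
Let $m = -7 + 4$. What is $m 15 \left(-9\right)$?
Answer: $405$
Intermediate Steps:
$m = -3$
$m 15 \left(-9\right) = \left(-3\right) 15 \left(-9\right) = \left(-45\right) \left(-9\right) = 405$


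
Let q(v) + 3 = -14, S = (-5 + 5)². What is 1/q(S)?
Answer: -1/17 ≈ -0.058824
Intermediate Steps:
S = 0 (S = 0² = 0)
q(v) = -17 (q(v) = -3 - 14 = -17)
1/q(S) = 1/(-17) = -1/17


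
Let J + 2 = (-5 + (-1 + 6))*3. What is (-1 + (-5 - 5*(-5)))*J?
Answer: -38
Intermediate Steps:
J = -2 (J = -2 + (-5 + (-1 + 6))*3 = -2 + (-5 + 5)*3 = -2 + 0*3 = -2 + 0 = -2)
(-1 + (-5 - 5*(-5)))*J = (-1 + (-5 - 5*(-5)))*(-2) = (-1 + (-5 + 25))*(-2) = (-1 + 20)*(-2) = 19*(-2) = -38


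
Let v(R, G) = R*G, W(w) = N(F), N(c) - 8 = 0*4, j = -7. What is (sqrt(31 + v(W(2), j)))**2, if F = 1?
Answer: -25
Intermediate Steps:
N(c) = 8 (N(c) = 8 + 0*4 = 8 + 0 = 8)
W(w) = 8
v(R, G) = G*R
(sqrt(31 + v(W(2), j)))**2 = (sqrt(31 - 7*8))**2 = (sqrt(31 - 56))**2 = (sqrt(-25))**2 = (5*I)**2 = -25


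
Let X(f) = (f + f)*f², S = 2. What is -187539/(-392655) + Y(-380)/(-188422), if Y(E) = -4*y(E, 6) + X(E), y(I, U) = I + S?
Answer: 7187712183183/12330806735 ≈ 582.91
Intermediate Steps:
y(I, U) = 2 + I (y(I, U) = I + 2 = 2 + I)
X(f) = 2*f³ (X(f) = (2*f)*f² = 2*f³)
Y(E) = -8 - 4*E + 2*E³ (Y(E) = -4*(2 + E) + 2*E³ = (-8 - 4*E) + 2*E³ = -8 - 4*E + 2*E³)
-187539/(-392655) + Y(-380)/(-188422) = -187539/(-392655) + (-8 - 4*(-380) + 2*(-380)³)/(-188422) = -187539*(-1/392655) + (-8 + 1520 + 2*(-54872000))*(-1/188422) = 62513/130885 + (-8 + 1520 - 109744000)*(-1/188422) = 62513/130885 - 109742488*(-1/188422) = 62513/130885 + 54871244/94211 = 7187712183183/12330806735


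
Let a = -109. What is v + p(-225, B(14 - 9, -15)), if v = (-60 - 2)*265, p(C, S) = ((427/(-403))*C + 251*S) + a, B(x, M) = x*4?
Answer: -4546082/403 ≈ -11281.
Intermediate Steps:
B(x, M) = 4*x
p(C, S) = -109 + 251*S - 427*C/403 (p(C, S) = ((427/(-403))*C + 251*S) - 109 = ((427*(-1/403))*C + 251*S) - 109 = (-427*C/403 + 251*S) - 109 = (251*S - 427*C/403) - 109 = -109 + 251*S - 427*C/403)
v = -16430 (v = -62*265 = -16430)
v + p(-225, B(14 - 9, -15)) = -16430 + (-109 + 251*(4*(14 - 9)) - 427/403*(-225)) = -16430 + (-109 + 251*(4*5) + 96075/403) = -16430 + (-109 + 251*20 + 96075/403) = -16430 + (-109 + 5020 + 96075/403) = -16430 + 2075208/403 = -4546082/403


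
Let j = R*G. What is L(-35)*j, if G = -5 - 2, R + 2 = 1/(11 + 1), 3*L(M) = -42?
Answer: -1127/6 ≈ -187.83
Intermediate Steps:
L(M) = -14 (L(M) = (⅓)*(-42) = -14)
R = -23/12 (R = -2 + 1/(11 + 1) = -2 + 1/12 = -23/12 ≈ -1.9167)
G = -7
j = 161/12 (j = -23/12*(-7) = 161/12 ≈ 13.417)
L(-35)*j = -14*161/12 = -1127/6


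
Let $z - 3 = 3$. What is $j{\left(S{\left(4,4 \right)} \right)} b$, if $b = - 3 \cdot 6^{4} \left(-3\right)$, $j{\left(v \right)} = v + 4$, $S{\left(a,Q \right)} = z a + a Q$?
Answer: $513216$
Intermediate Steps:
$z = 6$ ($z = 3 + 3 = 6$)
$S{\left(a,Q \right)} = 6 a + Q a$ ($S{\left(a,Q \right)} = 6 a + a Q = 6 a + Q a$)
$j{\left(v \right)} = 4 + v$
$b = 11664$ ($b = \left(-3\right) 1296 \left(-3\right) = \left(-3888\right) \left(-3\right) = 11664$)
$j{\left(S{\left(4,4 \right)} \right)} b = \left(4 + 4 \left(6 + 4\right)\right) 11664 = \left(4 + 4 \cdot 10\right) 11664 = \left(4 + 40\right) 11664 = 44 \cdot 11664 = 513216$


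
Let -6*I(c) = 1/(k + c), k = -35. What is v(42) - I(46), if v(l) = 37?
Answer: 2443/66 ≈ 37.015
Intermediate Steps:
I(c) = -1/(6*(-35 + c))
v(42) - I(46) = 37 - (-1)/(-210 + 6*46) = 37 - (-1)/(-210 + 276) = 37 - (-1)/66 = 37 - 1*(-1/66) = 37 + 1/66 = 2443/66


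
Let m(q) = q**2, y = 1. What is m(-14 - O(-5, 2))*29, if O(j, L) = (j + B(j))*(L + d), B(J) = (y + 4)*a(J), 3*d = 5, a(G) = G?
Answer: 267264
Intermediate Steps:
d = 5/3 (d = (1/3)*5 = 5/3 ≈ 1.6667)
B(J) = 5*J (B(J) = (1 + 4)*J = 5*J)
O(j, L) = 6*j*(5/3 + L) (O(j, L) = (j + 5*j)*(L + 5/3) = (6*j)*(5/3 + L) = 6*j*(5/3 + L))
m(-14 - O(-5, 2))*29 = (-14 - 2*(-5)*(5 + 3*2))**2*29 = (-14 - 2*(-5)*(5 + 6))**2*29 = (-14 - 2*(-5)*11)**2*29 = (-14 - 1*(-110))**2*29 = (-14 + 110)**2*29 = 96**2*29 = 9216*29 = 267264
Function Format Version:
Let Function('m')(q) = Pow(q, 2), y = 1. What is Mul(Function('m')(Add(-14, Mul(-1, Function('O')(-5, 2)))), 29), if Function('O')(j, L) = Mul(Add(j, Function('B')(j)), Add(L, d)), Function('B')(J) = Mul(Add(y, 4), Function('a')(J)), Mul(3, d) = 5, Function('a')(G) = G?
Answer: 267264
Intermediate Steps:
d = Rational(5, 3) (d = Mul(Rational(1, 3), 5) = Rational(5, 3) ≈ 1.6667)
Function('B')(J) = Mul(5, J) (Function('B')(J) = Mul(Add(1, 4), J) = Mul(5, J))
Function('O')(j, L) = Mul(6, j, Add(Rational(5, 3), L)) (Function('O')(j, L) = Mul(Add(j, Mul(5, j)), Add(L, Rational(5, 3))) = Mul(Mul(6, j), Add(Rational(5, 3), L)) = Mul(6, j, Add(Rational(5, 3), L)))
Mul(Function('m')(Add(-14, Mul(-1, Function('O')(-5, 2)))), 29) = Mul(Pow(Add(-14, Mul(-1, Mul(2, -5, Add(5, Mul(3, 2))))), 2), 29) = Mul(Pow(Add(-14, Mul(-1, Mul(2, -5, Add(5, 6)))), 2), 29) = Mul(Pow(Add(-14, Mul(-1, Mul(2, -5, 11))), 2), 29) = Mul(Pow(Add(-14, Mul(-1, -110)), 2), 29) = Mul(Pow(Add(-14, 110), 2), 29) = Mul(Pow(96, 2), 29) = Mul(9216, 29) = 267264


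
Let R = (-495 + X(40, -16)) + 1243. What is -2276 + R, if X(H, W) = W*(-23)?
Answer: -1160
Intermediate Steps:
X(H, W) = -23*W
R = 1116 (R = (-495 - 23*(-16)) + 1243 = (-495 + 368) + 1243 = -127 + 1243 = 1116)
-2276 + R = -2276 + 1116 = -1160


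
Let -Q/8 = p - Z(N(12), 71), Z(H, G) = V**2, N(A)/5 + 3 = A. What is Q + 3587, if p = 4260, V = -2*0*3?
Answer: -30493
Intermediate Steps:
N(A) = -15 + 5*A
V = 0 (V = 0*3 = 0)
Z(H, G) = 0 (Z(H, G) = 0**2 = 0)
Q = -34080 (Q = -8*(4260 - 1*0) = -8*(4260 + 0) = -8*4260 = -34080)
Q + 3587 = -34080 + 3587 = -30493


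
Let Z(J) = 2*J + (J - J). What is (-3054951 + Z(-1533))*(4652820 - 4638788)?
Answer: -42910094544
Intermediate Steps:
Z(J) = 2*J (Z(J) = 2*J + 0 = 2*J)
(-3054951 + Z(-1533))*(4652820 - 4638788) = (-3054951 + 2*(-1533))*(4652820 - 4638788) = (-3054951 - 3066)*14032 = -3058017*14032 = -42910094544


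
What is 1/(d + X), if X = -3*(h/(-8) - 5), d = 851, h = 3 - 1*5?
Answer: 4/3461 ≈ 0.0011557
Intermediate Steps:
h = -2 (h = 3 - 5 = -2)
X = 57/4 (X = -3*(-2/(-8) - 5) = -3*(-2*(-1/8) - 5) = -3*(1/4 - 5) = -3*(-19/4) = 57/4 ≈ 14.250)
1/(d + X) = 1/(851 + 57/4) = 1/(3461/4) = 4/3461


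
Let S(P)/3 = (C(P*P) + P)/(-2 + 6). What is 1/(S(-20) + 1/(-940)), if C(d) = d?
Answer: 940/267899 ≈ 0.0035088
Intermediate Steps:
S(P) = 3*P/4 + 3*P**2/4 (S(P) = 3*((P*P + P)/(-2 + 6)) = 3*((P**2 + P)/4) = 3*((P + P**2)*(1/4)) = 3*(P/4 + P**2/4) = 3*P/4 + 3*P**2/4)
1/(S(-20) + 1/(-940)) = 1/((3/4)*(-20)*(1 - 20) + 1/(-940)) = 1/((3/4)*(-20)*(-19) - 1/940) = 1/(285 - 1/940) = 1/(267899/940) = 940/267899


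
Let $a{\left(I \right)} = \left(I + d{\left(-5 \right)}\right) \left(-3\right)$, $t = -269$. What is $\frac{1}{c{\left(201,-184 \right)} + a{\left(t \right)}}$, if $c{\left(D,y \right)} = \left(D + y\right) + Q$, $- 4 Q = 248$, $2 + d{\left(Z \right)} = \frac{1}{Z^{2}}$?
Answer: $\frac{25}{19197} \approx 0.0013023$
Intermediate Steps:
$d{\left(Z \right)} = -2 + \frac{1}{Z^{2}}$
$Q = -62$ ($Q = \left(- \frac{1}{4}\right) 248 = -62$)
$c{\left(D,y \right)} = -62 + D + y$ ($c{\left(D,y \right)} = \left(D + y\right) - 62 = -62 + D + y$)
$a{\left(I \right)} = \frac{147}{25} - 3 I$ ($a{\left(I \right)} = \left(I - \left(2 - \frac{1}{25}\right)\right) \left(-3\right) = \left(I + \left(-2 + \frac{1}{25}\right)\right) \left(-3\right) = \left(I - \frac{49}{25}\right) \left(-3\right) = \left(- \frac{49}{25} + I\right) \left(-3\right) = \frac{147}{25} - 3 I$)
$\frac{1}{c{\left(201,-184 \right)} + a{\left(t \right)}} = \frac{1}{\left(-62 + 201 - 184\right) + \left(\frac{147}{25} - -807\right)} = \frac{1}{-45 + \left(\frac{147}{25} + 807\right)} = \frac{1}{-45 + \frac{20322}{25}} = \frac{1}{\frac{19197}{25}} = \frac{25}{19197}$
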